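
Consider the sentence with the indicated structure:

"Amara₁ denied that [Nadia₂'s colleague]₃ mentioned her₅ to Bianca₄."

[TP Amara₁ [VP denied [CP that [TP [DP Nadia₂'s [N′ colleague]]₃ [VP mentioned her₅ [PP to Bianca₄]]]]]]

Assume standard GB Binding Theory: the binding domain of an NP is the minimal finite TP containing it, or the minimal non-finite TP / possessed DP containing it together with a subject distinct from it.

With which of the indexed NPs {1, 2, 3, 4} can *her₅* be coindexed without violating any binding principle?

{1, 2}

*her* is a pronoun, so Principle B applies: it must be free in its binding domain.
Binding domain of *her₅*: the embedded TP, whose subject is [Nadia₂'s colleague]₃.
*Amara₁* c-commands the pronoun but from outside its binding domain, and is not c-commanded by it → coindexation permitted.
*Nadia₂* and the pronoun do not c-command one another → neither Principle B nor Principle C is at stake; coindexation permitted.
*[Nadia₂'s colleague]₃* c-commands the pronoun within its binding domain → coindexation would violate Principle B.
*Bianca₄*: the pronoun c-commands this R-expression → coindexation would violate Principle C on *Bianca₄*.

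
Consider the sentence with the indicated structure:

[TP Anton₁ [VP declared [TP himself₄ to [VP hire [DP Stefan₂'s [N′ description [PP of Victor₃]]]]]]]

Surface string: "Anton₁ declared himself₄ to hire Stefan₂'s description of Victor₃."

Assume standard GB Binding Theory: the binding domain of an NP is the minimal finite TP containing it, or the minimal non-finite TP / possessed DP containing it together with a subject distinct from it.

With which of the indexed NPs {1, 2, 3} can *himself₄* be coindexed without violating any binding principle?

{1}

*himself* is an anaphor, so Principle A applies: it must be bound in its binding domain.
Binding domain of *himself₄*: the matrix TP, whose subject is Anton₁.
*Anton₁* c-commands the anaphor within its binding domain → licit binder.
*Stefan₂* does not c-command the anaphor → cannot bind it.
*Victor₃* does not c-command the anaphor → cannot bind it.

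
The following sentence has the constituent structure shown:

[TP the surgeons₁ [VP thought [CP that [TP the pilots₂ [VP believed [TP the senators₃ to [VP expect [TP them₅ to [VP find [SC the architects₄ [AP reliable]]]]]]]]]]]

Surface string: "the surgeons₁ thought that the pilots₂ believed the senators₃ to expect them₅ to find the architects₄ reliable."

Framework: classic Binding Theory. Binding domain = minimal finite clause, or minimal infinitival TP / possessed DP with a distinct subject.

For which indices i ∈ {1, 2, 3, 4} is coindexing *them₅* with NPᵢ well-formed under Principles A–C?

{1, 2}

*them* is a pronoun, so Principle B applies: it must be free in its binding domain.
Binding domain of *them₅*: the embedded TP, whose subject is the senators₃.
*the surgeons₁* c-commands the pronoun but from outside its binding domain, and is not c-commanded by it → coindexation permitted.
*the pilots₂* c-commands the pronoun but from outside its binding domain, and is not c-commanded by it → coindexation permitted.
*the senators₃* c-commands the pronoun within its binding domain → coindexation would violate Principle B.
*the architects₄*: the pronoun c-commands this R-expression → coindexation would violate Principle C on *the architects₄*.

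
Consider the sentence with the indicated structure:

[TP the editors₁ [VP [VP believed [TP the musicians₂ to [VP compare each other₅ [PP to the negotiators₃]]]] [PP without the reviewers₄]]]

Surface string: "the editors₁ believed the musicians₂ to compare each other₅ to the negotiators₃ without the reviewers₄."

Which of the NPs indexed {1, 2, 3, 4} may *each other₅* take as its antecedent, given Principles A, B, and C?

*each other* is an anaphor, so Principle A applies: it must be bound in its binding domain.
Binding domain of *each other₅*: the embedded TP, whose subject is the musicians₂.
*the editors₁* c-commands the anaphor but is outside its binding domain → cannot satisfy Principle A.
*the musicians₂* c-commands the anaphor within its binding domain → licit binder.
*the negotiators₃* does not c-command the anaphor → cannot bind it.
*the reviewers₄* does not c-command the anaphor → cannot bind it.

{2}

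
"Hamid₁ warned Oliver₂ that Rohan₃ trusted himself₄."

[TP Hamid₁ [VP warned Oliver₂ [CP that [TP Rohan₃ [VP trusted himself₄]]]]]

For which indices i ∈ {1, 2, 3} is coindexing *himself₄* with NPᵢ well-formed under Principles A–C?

*himself* is an anaphor, so Principle A applies: it must be bound in its binding domain.
Binding domain of *himself₄*: the embedded TP, whose subject is Rohan₃.
*Hamid₁* c-commands the anaphor but is outside its binding domain → cannot satisfy Principle A.
*Oliver₂* c-commands the anaphor but is outside its binding domain → cannot satisfy Principle A.
*Rohan₃* c-commands the anaphor within its binding domain → licit binder.

{3}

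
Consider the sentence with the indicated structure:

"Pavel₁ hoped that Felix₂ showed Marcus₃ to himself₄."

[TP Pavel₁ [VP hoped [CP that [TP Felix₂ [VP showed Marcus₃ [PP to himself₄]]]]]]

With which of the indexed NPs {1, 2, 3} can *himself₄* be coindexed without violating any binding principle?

{2, 3}

*himself* is an anaphor, so Principle A applies: it must be bound in its binding domain.
Binding domain of *himself₄*: the embedded TP, whose subject is Felix₂.
*Pavel₁* c-commands the anaphor but is outside its binding domain → cannot satisfy Principle A.
*Felix₂* c-commands the anaphor within its binding domain → licit binder.
*Marcus₃* c-commands the anaphor within its binding domain → licit binder.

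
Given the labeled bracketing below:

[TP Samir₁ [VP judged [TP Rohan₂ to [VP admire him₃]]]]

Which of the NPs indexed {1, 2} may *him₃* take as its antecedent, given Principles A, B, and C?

{1}

*him* is a pronoun, so Principle B applies: it must be free in its binding domain.
Binding domain of *him₃*: the embedded TP, whose subject is Rohan₂.
*Samir₁* c-commands the pronoun but from outside its binding domain, and is not c-commanded by it → coindexation permitted.
*Rohan₂* c-commands the pronoun within its binding domain → coindexation would violate Principle B.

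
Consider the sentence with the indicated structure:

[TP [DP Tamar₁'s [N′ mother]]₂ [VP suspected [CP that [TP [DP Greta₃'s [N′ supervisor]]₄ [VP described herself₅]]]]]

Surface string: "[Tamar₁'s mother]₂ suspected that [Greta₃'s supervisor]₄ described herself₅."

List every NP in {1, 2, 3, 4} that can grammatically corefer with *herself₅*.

{4}

*herself* is an anaphor, so Principle A applies: it must be bound in its binding domain.
Binding domain of *herself₅*: the embedded TP, whose subject is [Greta₃'s supervisor]₄.
*Tamar₁* does not c-command the anaphor → cannot bind it.
*[Tamar₁'s mother]₂* c-commands the anaphor but is outside its binding domain → cannot satisfy Principle A.
*Greta₃* does not c-command the anaphor → cannot bind it.
*[Greta₃'s supervisor]₄* c-commands the anaphor within its binding domain → licit binder.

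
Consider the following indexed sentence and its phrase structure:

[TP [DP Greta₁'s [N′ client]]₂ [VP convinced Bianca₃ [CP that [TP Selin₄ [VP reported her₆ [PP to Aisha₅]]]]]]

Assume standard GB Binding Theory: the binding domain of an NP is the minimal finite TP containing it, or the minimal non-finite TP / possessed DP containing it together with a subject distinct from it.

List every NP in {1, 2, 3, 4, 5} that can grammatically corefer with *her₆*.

{1, 2, 3}

*her* is a pronoun, so Principle B applies: it must be free in its binding domain.
Binding domain of *her₆*: the embedded TP, whose subject is Selin₄.
*Greta₁* and the pronoun do not c-command one another → neither Principle B nor Principle C is at stake; coindexation permitted.
*[Greta₁'s client]₂* c-commands the pronoun but from outside its binding domain, and is not c-commanded by it → coindexation permitted.
*Bianca₃* c-commands the pronoun but from outside its binding domain, and is not c-commanded by it → coindexation permitted.
*Selin₄* c-commands the pronoun within its binding domain → coindexation would violate Principle B.
*Aisha₅*: the pronoun c-commands this R-expression → coindexation would violate Principle C on *Aisha₅*.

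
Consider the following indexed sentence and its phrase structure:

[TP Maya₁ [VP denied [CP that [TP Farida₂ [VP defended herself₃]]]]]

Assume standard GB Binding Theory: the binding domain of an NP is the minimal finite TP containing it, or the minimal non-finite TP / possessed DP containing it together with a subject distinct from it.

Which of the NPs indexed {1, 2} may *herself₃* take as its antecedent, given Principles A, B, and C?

*herself* is an anaphor, so Principle A applies: it must be bound in its binding domain.
Binding domain of *herself₃*: the embedded TP, whose subject is Farida₂.
*Maya₁* c-commands the anaphor but is outside its binding domain → cannot satisfy Principle A.
*Farida₂* c-commands the anaphor within its binding domain → licit binder.

{2}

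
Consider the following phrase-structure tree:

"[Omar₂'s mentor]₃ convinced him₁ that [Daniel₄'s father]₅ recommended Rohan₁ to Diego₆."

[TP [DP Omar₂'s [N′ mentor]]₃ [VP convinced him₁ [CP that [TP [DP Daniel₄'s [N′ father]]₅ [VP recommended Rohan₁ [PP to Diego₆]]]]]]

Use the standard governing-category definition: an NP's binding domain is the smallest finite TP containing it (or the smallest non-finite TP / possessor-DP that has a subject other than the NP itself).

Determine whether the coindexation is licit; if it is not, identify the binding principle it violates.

Principle C

The two coindexed NPs are *him₁* and *Rohan₁*.
*Rohan₁* is an R-expression. Principle C requires it to be free everywhere.
*him₁* c-commands it and carries the same index.
The R-expression is bound → Principle C violation.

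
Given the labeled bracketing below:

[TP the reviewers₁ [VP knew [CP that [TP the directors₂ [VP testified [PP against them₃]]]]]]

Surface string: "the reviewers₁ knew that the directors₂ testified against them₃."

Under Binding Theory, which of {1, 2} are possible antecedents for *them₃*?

*them* is a pronoun, so Principle B applies: it must be free in its binding domain.
Binding domain of *them₃*: the embedded TP, whose subject is the directors₂.
*the reviewers₁* c-commands the pronoun but from outside its binding domain, and is not c-commanded by it → coindexation permitted.
*the directors₂* c-commands the pronoun within its binding domain → coindexation would violate Principle B.

{1}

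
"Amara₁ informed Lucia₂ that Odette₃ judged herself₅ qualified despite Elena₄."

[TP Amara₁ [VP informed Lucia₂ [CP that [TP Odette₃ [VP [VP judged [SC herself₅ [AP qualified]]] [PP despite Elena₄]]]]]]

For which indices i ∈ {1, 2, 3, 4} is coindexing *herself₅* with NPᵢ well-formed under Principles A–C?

{3}

*herself* is an anaphor, so Principle A applies: it must be bound in its binding domain.
Binding domain of *herself₅*: the embedded TP, whose subject is Odette₃.
*Amara₁* c-commands the anaphor but is outside its binding domain → cannot satisfy Principle A.
*Lucia₂* c-commands the anaphor but is outside its binding domain → cannot satisfy Principle A.
*Odette₃* c-commands the anaphor within its binding domain → licit binder.
*Elena₄* does not c-command the anaphor → cannot bind it.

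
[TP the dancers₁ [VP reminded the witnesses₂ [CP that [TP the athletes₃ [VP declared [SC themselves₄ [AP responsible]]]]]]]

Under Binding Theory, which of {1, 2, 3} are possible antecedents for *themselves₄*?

*themselves* is an anaphor, so Principle A applies: it must be bound in its binding domain.
Binding domain of *themselves₄*: the embedded TP, whose subject is the athletes₃.
*the dancers₁* c-commands the anaphor but is outside its binding domain → cannot satisfy Principle A.
*the witnesses₂* c-commands the anaphor but is outside its binding domain → cannot satisfy Principle A.
*the athletes₃* c-commands the anaphor within its binding domain → licit binder.

{3}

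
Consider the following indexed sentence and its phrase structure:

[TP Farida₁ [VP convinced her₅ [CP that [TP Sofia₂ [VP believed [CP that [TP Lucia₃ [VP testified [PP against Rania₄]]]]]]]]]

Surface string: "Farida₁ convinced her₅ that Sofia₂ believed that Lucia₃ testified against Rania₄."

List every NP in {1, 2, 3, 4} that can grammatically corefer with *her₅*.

*her* is a pronoun, so Principle B applies: it must be free in its binding domain.
Binding domain of *her₅*: the matrix TP, whose subject is Farida₁.
*Farida₁* c-commands the pronoun within its binding domain → coindexation would violate Principle B.
*Sofia₂*: the pronoun c-commands this R-expression → coindexation would violate Principle C on *Sofia₂*.
*Lucia₃*: the pronoun c-commands this R-expression → coindexation would violate Principle C on *Lucia₃*.
*Rania₄*: the pronoun c-commands this R-expression → coindexation would violate Principle C on *Rania₄*.

none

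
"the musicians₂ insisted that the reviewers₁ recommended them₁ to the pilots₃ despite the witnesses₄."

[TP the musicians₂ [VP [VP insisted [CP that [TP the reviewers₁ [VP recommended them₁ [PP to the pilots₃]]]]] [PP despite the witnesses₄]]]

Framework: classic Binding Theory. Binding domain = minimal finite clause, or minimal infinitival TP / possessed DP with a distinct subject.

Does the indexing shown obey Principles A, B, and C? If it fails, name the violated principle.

The two coindexed NPs are *the reviewers₁* and *them₁*.
*them₁* is a pronoun. Its binding domain is the embedded TP, whose subject is the reviewers₁.
*the reviewers₁* c-commands it within that domain and carries the same index.
The pronoun is locally bound → Principle B violation.

Principle B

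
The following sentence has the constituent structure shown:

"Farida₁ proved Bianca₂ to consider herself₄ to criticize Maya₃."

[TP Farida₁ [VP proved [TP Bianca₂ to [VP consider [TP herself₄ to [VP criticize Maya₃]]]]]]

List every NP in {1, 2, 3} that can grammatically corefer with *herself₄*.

*herself* is an anaphor, so Principle A applies: it must be bound in its binding domain.
Binding domain of *herself₄*: the embedded TP, whose subject is Bianca₂.
*Farida₁* c-commands the anaphor but is outside its binding domain → cannot satisfy Principle A.
*Bianca₂* c-commands the anaphor within its binding domain → licit binder.
*Maya₃* does not c-command the anaphor → cannot bind it.

{2}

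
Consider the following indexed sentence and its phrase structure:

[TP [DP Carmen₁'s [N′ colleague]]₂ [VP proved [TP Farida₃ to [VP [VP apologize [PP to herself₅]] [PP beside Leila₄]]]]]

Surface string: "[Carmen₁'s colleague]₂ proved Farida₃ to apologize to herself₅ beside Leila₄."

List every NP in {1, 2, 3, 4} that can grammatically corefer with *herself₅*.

*herself* is an anaphor, so Principle A applies: it must be bound in its binding domain.
Binding domain of *herself₅*: the embedded TP, whose subject is Farida₃.
*Carmen₁* does not c-command the anaphor → cannot bind it.
*[Carmen₁'s colleague]₂* c-commands the anaphor but is outside its binding domain → cannot satisfy Principle A.
*Farida₃* c-commands the anaphor within its binding domain → licit binder.
*Leila₄* does not c-command the anaphor → cannot bind it.

{3}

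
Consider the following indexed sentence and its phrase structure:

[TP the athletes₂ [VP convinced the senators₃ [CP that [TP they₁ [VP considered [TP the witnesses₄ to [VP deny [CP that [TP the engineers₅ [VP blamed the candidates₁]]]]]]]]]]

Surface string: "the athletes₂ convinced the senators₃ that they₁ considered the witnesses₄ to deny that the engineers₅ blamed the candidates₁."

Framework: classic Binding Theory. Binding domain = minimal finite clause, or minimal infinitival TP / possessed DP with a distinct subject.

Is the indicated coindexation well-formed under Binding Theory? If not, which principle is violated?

The two coindexed NPs are *they₁* and *the candidates₁*.
*the candidates₁* is an R-expression. Principle C requires it to be free everywhere.
*they₁* c-commands it and carries the same index.
The R-expression is bound → Principle C violation.

Principle C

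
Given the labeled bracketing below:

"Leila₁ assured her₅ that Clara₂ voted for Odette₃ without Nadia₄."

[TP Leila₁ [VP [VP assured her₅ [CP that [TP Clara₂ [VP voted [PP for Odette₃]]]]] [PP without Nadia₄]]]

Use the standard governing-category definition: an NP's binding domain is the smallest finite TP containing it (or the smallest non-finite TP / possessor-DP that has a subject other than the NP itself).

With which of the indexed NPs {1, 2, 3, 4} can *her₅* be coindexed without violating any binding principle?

{4}

*her* is a pronoun, so Principle B applies: it must be free in its binding domain.
Binding domain of *her₅*: the matrix TP, whose subject is Leila₁.
*Leila₁* c-commands the pronoun within its binding domain → coindexation would violate Principle B.
*Clara₂*: the pronoun c-commands this R-expression → coindexation would violate Principle C on *Clara₂*.
*Odette₃*: the pronoun c-commands this R-expression → coindexation would violate Principle C on *Odette₃*.
*Nadia₄* and the pronoun do not c-command one another → neither Principle B nor Principle C is at stake; coindexation permitted.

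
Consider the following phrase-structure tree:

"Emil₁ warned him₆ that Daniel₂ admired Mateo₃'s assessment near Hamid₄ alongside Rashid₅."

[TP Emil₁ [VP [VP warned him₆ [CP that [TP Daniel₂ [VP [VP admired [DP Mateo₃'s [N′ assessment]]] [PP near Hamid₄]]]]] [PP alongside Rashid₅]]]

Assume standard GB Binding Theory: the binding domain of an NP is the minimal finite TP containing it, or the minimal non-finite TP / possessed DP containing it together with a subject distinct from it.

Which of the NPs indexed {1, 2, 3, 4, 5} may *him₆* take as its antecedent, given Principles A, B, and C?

*him* is a pronoun, so Principle B applies: it must be free in its binding domain.
Binding domain of *him₆*: the matrix TP, whose subject is Emil₁.
*Emil₁* c-commands the pronoun within its binding domain → coindexation would violate Principle B.
*Daniel₂*: the pronoun c-commands this R-expression → coindexation would violate Principle C on *Daniel₂*.
*Mateo₃*: the pronoun c-commands this R-expression → coindexation would violate Principle C on *Mateo₃*.
*Hamid₄*: the pronoun c-commands this R-expression → coindexation would violate Principle C on *Hamid₄*.
*Rashid₅* and the pronoun do not c-command one another → neither Principle B nor Principle C is at stake; coindexation permitted.

{5}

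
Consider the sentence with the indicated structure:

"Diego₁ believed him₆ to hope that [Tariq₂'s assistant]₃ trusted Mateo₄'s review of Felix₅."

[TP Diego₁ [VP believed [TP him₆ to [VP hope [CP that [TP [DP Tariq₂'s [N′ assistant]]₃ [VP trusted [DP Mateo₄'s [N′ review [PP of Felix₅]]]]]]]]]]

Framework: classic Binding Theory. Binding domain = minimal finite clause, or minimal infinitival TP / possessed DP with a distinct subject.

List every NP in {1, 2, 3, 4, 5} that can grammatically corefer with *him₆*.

none

*him* is a pronoun, so Principle B applies: it must be free in its binding domain.
Binding domain of *him₆*: the matrix TP, whose subject is Diego₁.
*Diego₁* c-commands the pronoun within its binding domain → coindexation would violate Principle B.
*Tariq₂*: the pronoun c-commands this R-expression → coindexation would violate Principle C on *Tariq₂*.
*[Tariq₂'s assistant]₃*: the pronoun c-commands this R-expression → coindexation would violate Principle C on *[Tariq₂'s assistant]₃*.
*Mateo₄*: the pronoun c-commands this R-expression → coindexation would violate Principle C on *Mateo₄*.
*Felix₅*: the pronoun c-commands this R-expression → coindexation would violate Principle C on *Felix₅*.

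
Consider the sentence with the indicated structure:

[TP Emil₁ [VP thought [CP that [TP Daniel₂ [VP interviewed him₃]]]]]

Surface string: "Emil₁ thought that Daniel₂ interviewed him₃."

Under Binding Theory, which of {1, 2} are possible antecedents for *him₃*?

{1}

*him* is a pronoun, so Principle B applies: it must be free in its binding domain.
Binding domain of *him₃*: the embedded TP, whose subject is Daniel₂.
*Emil₁* c-commands the pronoun but from outside its binding domain, and is not c-commanded by it → coindexation permitted.
*Daniel₂* c-commands the pronoun within its binding domain → coindexation would violate Principle B.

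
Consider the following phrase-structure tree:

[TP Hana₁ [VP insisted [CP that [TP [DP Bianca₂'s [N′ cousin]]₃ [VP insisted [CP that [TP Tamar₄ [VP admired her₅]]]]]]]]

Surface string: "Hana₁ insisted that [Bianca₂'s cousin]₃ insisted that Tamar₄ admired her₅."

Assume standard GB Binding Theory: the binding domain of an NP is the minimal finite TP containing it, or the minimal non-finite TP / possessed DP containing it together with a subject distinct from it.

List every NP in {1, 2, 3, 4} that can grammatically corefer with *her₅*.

{1, 2, 3}

*her* is a pronoun, so Principle B applies: it must be free in its binding domain.
Binding domain of *her₅*: the embedded TP, whose subject is Tamar₄.
*Hana₁* c-commands the pronoun but from outside its binding domain, and is not c-commanded by it → coindexation permitted.
*Bianca₂* and the pronoun do not c-command one another → neither Principle B nor Principle C is at stake; coindexation permitted.
*[Bianca₂'s cousin]₃* c-commands the pronoun but from outside its binding domain, and is not c-commanded by it → coindexation permitted.
*Tamar₄* c-commands the pronoun within its binding domain → coindexation would violate Principle B.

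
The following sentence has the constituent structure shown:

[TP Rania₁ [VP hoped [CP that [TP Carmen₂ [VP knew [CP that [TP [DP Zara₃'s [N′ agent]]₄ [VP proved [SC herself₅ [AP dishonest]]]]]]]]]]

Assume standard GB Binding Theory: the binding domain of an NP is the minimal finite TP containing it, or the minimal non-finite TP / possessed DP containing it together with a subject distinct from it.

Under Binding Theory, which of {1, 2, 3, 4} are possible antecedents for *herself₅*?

{4}

*herself* is an anaphor, so Principle A applies: it must be bound in its binding domain.
Binding domain of *herself₅*: the embedded TP, whose subject is [Zara₃'s agent]₄.
*Rania₁* c-commands the anaphor but is outside its binding domain → cannot satisfy Principle A.
*Carmen₂* c-commands the anaphor but is outside its binding domain → cannot satisfy Principle A.
*Zara₃* does not c-command the anaphor → cannot bind it.
*[Zara₃'s agent]₄* c-commands the anaphor within its binding domain → licit binder.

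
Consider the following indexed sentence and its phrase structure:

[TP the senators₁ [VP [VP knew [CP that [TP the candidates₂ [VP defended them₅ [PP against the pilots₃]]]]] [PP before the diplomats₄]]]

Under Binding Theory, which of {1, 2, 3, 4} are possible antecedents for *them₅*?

*them* is a pronoun, so Principle B applies: it must be free in its binding domain.
Binding domain of *them₅*: the embedded TP, whose subject is the candidates₂.
*the senators₁* c-commands the pronoun but from outside its binding domain, and is not c-commanded by it → coindexation permitted.
*the candidates₂* c-commands the pronoun within its binding domain → coindexation would violate Principle B.
*the pilots₃*: the pronoun c-commands this R-expression → coindexation would violate Principle C on *the pilots₃*.
*the diplomats₄* and the pronoun do not c-command one another → neither Principle B nor Principle C is at stake; coindexation permitted.

{1, 4}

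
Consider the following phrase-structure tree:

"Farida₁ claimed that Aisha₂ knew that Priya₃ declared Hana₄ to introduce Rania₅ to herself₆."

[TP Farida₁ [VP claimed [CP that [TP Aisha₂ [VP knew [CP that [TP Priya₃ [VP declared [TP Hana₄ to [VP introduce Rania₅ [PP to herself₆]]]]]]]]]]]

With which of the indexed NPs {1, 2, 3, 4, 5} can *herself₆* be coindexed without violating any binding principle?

{4, 5}

*herself* is an anaphor, so Principle A applies: it must be bound in its binding domain.
Binding domain of *herself₆*: the embedded TP, whose subject is Hana₄.
*Farida₁* c-commands the anaphor but is outside its binding domain → cannot satisfy Principle A.
*Aisha₂* c-commands the anaphor but is outside its binding domain → cannot satisfy Principle A.
*Priya₃* c-commands the anaphor but is outside its binding domain → cannot satisfy Principle A.
*Hana₄* c-commands the anaphor within its binding domain → licit binder.
*Rania₅* c-commands the anaphor within its binding domain → licit binder.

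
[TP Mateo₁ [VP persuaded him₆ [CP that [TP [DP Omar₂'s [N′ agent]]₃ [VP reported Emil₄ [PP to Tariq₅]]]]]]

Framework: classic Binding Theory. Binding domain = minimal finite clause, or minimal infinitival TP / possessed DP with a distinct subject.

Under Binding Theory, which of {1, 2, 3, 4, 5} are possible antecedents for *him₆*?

none

*him* is a pronoun, so Principle B applies: it must be free in its binding domain.
Binding domain of *him₆*: the matrix TP, whose subject is Mateo₁.
*Mateo₁* c-commands the pronoun within its binding domain → coindexation would violate Principle B.
*Omar₂*: the pronoun c-commands this R-expression → coindexation would violate Principle C on *Omar₂*.
*[Omar₂'s agent]₃*: the pronoun c-commands this R-expression → coindexation would violate Principle C on *[Omar₂'s agent]₃*.
*Emil₄*: the pronoun c-commands this R-expression → coindexation would violate Principle C on *Emil₄*.
*Tariq₅*: the pronoun c-commands this R-expression → coindexation would violate Principle C on *Tariq₅*.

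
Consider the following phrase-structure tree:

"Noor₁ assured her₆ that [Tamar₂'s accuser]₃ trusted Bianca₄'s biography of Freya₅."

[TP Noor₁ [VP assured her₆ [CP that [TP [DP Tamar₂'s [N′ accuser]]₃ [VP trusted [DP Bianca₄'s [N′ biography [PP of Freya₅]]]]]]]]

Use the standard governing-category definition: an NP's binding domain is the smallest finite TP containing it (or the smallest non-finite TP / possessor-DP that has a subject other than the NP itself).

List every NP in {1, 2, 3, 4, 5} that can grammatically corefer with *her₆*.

*her* is a pronoun, so Principle B applies: it must be free in its binding domain.
Binding domain of *her₆*: the matrix TP, whose subject is Noor₁.
*Noor₁* c-commands the pronoun within its binding domain → coindexation would violate Principle B.
*Tamar₂*: the pronoun c-commands this R-expression → coindexation would violate Principle C on *Tamar₂*.
*[Tamar₂'s accuser]₃*: the pronoun c-commands this R-expression → coindexation would violate Principle C on *[Tamar₂'s accuser]₃*.
*Bianca₄*: the pronoun c-commands this R-expression → coindexation would violate Principle C on *Bianca₄*.
*Freya₅*: the pronoun c-commands this R-expression → coindexation would violate Principle C on *Freya₅*.

none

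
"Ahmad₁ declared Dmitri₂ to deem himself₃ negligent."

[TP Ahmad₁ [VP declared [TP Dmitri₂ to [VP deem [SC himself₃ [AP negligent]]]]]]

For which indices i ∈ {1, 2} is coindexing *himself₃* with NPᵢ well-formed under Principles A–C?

*himself* is an anaphor, so Principle A applies: it must be bound in its binding domain.
Binding domain of *himself₃*: the embedded TP, whose subject is Dmitri₂.
*Ahmad₁* c-commands the anaphor but is outside its binding domain → cannot satisfy Principle A.
*Dmitri₂* c-commands the anaphor within its binding domain → licit binder.

{2}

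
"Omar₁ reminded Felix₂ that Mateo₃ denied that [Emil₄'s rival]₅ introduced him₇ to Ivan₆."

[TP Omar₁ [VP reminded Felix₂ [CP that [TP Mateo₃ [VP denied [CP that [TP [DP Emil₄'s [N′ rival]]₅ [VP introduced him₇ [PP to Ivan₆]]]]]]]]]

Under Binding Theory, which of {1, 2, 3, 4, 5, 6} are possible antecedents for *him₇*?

{1, 2, 3, 4}

*him* is a pronoun, so Principle B applies: it must be free in its binding domain.
Binding domain of *him₇*: the embedded TP, whose subject is [Emil₄'s rival]₅.
*Omar₁* c-commands the pronoun but from outside its binding domain, and is not c-commanded by it → coindexation permitted.
*Felix₂* c-commands the pronoun but from outside its binding domain, and is not c-commanded by it → coindexation permitted.
*Mateo₃* c-commands the pronoun but from outside its binding domain, and is not c-commanded by it → coindexation permitted.
*Emil₄* and the pronoun do not c-command one another → neither Principle B nor Principle C is at stake; coindexation permitted.
*[Emil₄'s rival]₅* c-commands the pronoun within its binding domain → coindexation would violate Principle B.
*Ivan₆*: the pronoun c-commands this R-expression → coindexation would violate Principle C on *Ivan₆*.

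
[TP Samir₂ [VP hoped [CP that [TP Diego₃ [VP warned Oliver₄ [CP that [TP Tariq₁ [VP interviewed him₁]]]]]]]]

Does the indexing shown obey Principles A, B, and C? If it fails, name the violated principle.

The two coindexed NPs are *Tariq₁* and *him₁*.
*him₁* is a pronoun. Its binding domain is the embedded TP, whose subject is Tariq₁.
*Tariq₁* c-commands it within that domain and carries the same index.
The pronoun is locally bound → Principle B violation.

Principle B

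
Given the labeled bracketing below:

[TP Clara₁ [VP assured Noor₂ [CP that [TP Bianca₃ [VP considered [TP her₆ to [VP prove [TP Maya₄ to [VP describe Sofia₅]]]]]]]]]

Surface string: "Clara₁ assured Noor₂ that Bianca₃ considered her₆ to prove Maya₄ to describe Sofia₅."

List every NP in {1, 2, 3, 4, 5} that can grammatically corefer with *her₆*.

*her* is a pronoun, so Principle B applies: it must be free in its binding domain.
Binding domain of *her₆*: the embedded TP, whose subject is Bianca₃.
*Clara₁* c-commands the pronoun but from outside its binding domain, and is not c-commanded by it → coindexation permitted.
*Noor₂* c-commands the pronoun but from outside its binding domain, and is not c-commanded by it → coindexation permitted.
*Bianca₃* c-commands the pronoun within its binding domain → coindexation would violate Principle B.
*Maya₄*: the pronoun c-commands this R-expression → coindexation would violate Principle C on *Maya₄*.
*Sofia₅*: the pronoun c-commands this R-expression → coindexation would violate Principle C on *Sofia₅*.

{1, 2}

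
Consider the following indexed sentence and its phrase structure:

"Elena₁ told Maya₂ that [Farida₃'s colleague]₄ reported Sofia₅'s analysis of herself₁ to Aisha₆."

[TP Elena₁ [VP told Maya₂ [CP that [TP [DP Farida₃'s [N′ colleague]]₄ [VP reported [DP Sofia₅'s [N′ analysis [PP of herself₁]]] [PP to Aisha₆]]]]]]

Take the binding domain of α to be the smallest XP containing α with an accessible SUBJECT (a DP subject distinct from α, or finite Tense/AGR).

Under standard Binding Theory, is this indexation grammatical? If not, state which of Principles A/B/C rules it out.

Principle A

The two coindexed NPs are *Elena₁* and *herself₁*.
*herself₁* is an anaphor. Principle A requires it to be bound within its binding domain — the possessed DP, whose subject is Sofia₅.
Within that domain it is c-commanded by *Sofia₅*, which does not share its index.
*Elena₁* does c-command the anaphor, but from outside its binding domain.
The anaphor is unbound in its domain → Principle A violation.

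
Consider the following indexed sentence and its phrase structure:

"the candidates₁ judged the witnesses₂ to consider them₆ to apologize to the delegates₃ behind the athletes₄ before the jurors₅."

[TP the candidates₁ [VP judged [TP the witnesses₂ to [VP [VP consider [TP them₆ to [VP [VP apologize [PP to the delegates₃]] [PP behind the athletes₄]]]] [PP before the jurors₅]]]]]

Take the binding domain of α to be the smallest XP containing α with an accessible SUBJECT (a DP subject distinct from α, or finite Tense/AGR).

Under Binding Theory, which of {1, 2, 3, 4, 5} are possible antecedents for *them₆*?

{1, 5}

*them* is a pronoun, so Principle B applies: it must be free in its binding domain.
Binding domain of *them₆*: the embedded TP, whose subject is the witnesses₂.
*the candidates₁* c-commands the pronoun but from outside its binding domain, and is not c-commanded by it → coindexation permitted.
*the witnesses₂* c-commands the pronoun within its binding domain → coindexation would violate Principle B.
*the delegates₃*: the pronoun c-commands this R-expression → coindexation would violate Principle C on *the delegates₃*.
*the athletes₄*: the pronoun c-commands this R-expression → coindexation would violate Principle C on *the athletes₄*.
*the jurors₅* and the pronoun do not c-command one another → neither Principle B nor Principle C is at stake; coindexation permitted.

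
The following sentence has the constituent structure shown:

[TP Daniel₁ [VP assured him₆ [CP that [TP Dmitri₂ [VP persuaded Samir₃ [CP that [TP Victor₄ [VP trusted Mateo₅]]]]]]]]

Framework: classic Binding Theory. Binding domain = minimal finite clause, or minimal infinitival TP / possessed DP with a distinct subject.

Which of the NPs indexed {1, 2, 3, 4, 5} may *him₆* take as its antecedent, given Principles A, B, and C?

*him* is a pronoun, so Principle B applies: it must be free in its binding domain.
Binding domain of *him₆*: the matrix TP, whose subject is Daniel₁.
*Daniel₁* c-commands the pronoun within its binding domain → coindexation would violate Principle B.
*Dmitri₂*: the pronoun c-commands this R-expression → coindexation would violate Principle C on *Dmitri₂*.
*Samir₃*: the pronoun c-commands this R-expression → coindexation would violate Principle C on *Samir₃*.
*Victor₄*: the pronoun c-commands this R-expression → coindexation would violate Principle C on *Victor₄*.
*Mateo₅*: the pronoun c-commands this R-expression → coindexation would violate Principle C on *Mateo₅*.

none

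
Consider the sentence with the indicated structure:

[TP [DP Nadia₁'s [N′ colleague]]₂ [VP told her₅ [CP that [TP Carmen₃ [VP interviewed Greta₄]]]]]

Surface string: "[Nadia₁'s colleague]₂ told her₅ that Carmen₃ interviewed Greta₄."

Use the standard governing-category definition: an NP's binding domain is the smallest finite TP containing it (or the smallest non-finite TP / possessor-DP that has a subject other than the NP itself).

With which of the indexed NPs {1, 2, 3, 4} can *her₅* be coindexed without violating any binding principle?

{1}

*her* is a pronoun, so Principle B applies: it must be free in its binding domain.
Binding domain of *her₅*: the matrix TP, whose subject is [Nadia₁'s colleague]₂.
*Nadia₁* and the pronoun do not c-command one another → neither Principle B nor Principle C is at stake; coindexation permitted.
*[Nadia₁'s colleague]₂* c-commands the pronoun within its binding domain → coindexation would violate Principle B.
*Carmen₃*: the pronoun c-commands this R-expression → coindexation would violate Principle C on *Carmen₃*.
*Greta₄*: the pronoun c-commands this R-expression → coindexation would violate Principle C on *Greta₄*.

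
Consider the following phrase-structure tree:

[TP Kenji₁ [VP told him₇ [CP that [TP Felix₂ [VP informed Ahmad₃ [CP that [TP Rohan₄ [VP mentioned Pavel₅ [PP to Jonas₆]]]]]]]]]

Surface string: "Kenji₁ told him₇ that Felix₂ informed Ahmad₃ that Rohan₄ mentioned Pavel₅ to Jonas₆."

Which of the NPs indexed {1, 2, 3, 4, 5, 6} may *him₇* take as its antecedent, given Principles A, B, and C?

*him* is a pronoun, so Principle B applies: it must be free in its binding domain.
Binding domain of *him₇*: the matrix TP, whose subject is Kenji₁.
*Kenji₁* c-commands the pronoun within its binding domain → coindexation would violate Principle B.
*Felix₂*: the pronoun c-commands this R-expression → coindexation would violate Principle C on *Felix₂*.
*Ahmad₃*: the pronoun c-commands this R-expression → coindexation would violate Principle C on *Ahmad₃*.
*Rohan₄*: the pronoun c-commands this R-expression → coindexation would violate Principle C on *Rohan₄*.
*Pavel₅*: the pronoun c-commands this R-expression → coindexation would violate Principle C on *Pavel₅*.
*Jonas₆*: the pronoun c-commands this R-expression → coindexation would violate Principle C on *Jonas₆*.

none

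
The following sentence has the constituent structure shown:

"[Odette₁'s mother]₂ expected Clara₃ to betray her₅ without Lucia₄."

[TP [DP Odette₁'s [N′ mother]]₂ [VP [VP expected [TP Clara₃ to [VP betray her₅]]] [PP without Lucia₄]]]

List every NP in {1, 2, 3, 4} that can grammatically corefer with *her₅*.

*her* is a pronoun, so Principle B applies: it must be free in its binding domain.
Binding domain of *her₅*: the embedded TP, whose subject is Clara₃.
*Odette₁* and the pronoun do not c-command one another → neither Principle B nor Principle C is at stake; coindexation permitted.
*[Odette₁'s mother]₂* c-commands the pronoun but from outside its binding domain, and is not c-commanded by it → coindexation permitted.
*Clara₃* c-commands the pronoun within its binding domain → coindexation would violate Principle B.
*Lucia₄* and the pronoun do not c-command one another → neither Principle B nor Principle C is at stake; coindexation permitted.

{1, 2, 4}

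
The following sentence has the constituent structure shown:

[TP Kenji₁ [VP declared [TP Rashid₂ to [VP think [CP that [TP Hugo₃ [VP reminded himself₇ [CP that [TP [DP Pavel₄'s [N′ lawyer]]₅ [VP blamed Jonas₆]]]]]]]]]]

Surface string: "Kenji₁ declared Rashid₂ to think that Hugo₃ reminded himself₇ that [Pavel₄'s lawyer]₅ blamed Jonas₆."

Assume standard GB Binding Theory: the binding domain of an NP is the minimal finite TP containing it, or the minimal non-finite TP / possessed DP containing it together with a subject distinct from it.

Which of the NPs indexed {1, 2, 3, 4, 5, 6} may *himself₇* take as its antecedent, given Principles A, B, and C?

*himself* is an anaphor, so Principle A applies: it must be bound in its binding domain.
Binding domain of *himself₇*: the embedded TP, whose subject is Hugo₃.
*Kenji₁* c-commands the anaphor but is outside its binding domain → cannot satisfy Principle A.
*Rashid₂* c-commands the anaphor but is outside its binding domain → cannot satisfy Principle A.
*Hugo₃* c-commands the anaphor within its binding domain → licit binder.
*Pavel₄* does not c-command the anaphor → cannot bind it.
*[Pavel₄'s lawyer]₅* does not c-command the anaphor → cannot bind it.
*Jonas₆* does not c-command the anaphor → cannot bind it.

{3}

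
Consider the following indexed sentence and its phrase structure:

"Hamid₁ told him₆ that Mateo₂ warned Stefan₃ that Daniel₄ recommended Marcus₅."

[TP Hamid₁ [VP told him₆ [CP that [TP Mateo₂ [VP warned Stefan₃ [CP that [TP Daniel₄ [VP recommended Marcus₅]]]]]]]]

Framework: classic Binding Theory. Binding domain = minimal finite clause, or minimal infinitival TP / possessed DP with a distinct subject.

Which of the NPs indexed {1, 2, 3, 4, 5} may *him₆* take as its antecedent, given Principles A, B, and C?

none

*him* is a pronoun, so Principle B applies: it must be free in its binding domain.
Binding domain of *him₆*: the matrix TP, whose subject is Hamid₁.
*Hamid₁* c-commands the pronoun within its binding domain → coindexation would violate Principle B.
*Mateo₂*: the pronoun c-commands this R-expression → coindexation would violate Principle C on *Mateo₂*.
*Stefan₃*: the pronoun c-commands this R-expression → coindexation would violate Principle C on *Stefan₃*.
*Daniel₄*: the pronoun c-commands this R-expression → coindexation would violate Principle C on *Daniel₄*.
*Marcus₅*: the pronoun c-commands this R-expression → coindexation would violate Principle C on *Marcus₅*.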